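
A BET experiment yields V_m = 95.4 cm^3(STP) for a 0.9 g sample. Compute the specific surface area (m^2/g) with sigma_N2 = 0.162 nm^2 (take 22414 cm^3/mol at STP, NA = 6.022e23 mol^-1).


Number of moles in monolayer = V_m / 22414 = 95.4 / 22414 = 0.00425627
Number of molecules = moles * NA = 0.00425627 * 6.022e23
SA = molecules * sigma / mass
SA = (95.4 / 22414) * 6.022e23 * 0.162e-18 / 0.9
SA = 461.4 m^2/g

461.4


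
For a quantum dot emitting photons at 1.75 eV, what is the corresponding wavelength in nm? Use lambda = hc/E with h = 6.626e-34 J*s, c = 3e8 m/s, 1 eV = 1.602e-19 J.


Convert energy: E = 1.75 eV = 1.75 * 1.602e-19 = 2.8035e-19 J
lambda = h*c / E = 6.626e-34 * 3e8 / 2.8035e-19
lambda = 7.09042e-07 m = 709.0 nm

709.0


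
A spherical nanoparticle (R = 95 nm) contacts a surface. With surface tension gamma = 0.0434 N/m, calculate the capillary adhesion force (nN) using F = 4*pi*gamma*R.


Convert radius: R = 95 nm = 9.5e-08 m
F = 4 * pi * gamma * R
F = 4 * pi * 0.0434 * 9.5e-08
F = 5.18111e-08 N = 51.8111 nN

51.8111


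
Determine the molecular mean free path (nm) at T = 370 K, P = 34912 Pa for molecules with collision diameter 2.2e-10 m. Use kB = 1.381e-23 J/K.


Mean free path: lambda = kB*T / (sqrt(2) * pi * d^2 * P)
lambda = 1.381e-23 * 370 / (sqrt(2) * pi * (2.2e-10)^2 * 34912)
lambda = 6.80629e-07 m
lambda = 680.63 nm

680.63


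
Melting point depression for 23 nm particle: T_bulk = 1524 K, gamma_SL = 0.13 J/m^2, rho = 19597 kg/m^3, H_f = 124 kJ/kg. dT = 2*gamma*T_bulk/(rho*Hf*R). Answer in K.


Radius R = 23/2 = 11.5 nm = 1.15e-08 m
Convert H_f = 124 kJ/kg = 124000 J/kg
dT = 2 * gamma_SL * T_bulk / (rho * H_f * R)
dT = 2 * 0.13 * 1524 / (19597 * 124000 * 1.15e-08)
dT = 14.2 K

14.2


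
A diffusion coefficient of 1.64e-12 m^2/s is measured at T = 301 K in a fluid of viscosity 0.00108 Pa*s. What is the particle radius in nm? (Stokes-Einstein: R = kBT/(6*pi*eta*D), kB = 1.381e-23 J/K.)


Stokes-Einstein: R = kB*T / (6*pi*eta*D)
R = 1.381e-23 * 301 / (6 * pi * 0.00108 * 1.64e-12)
R = 1.24506e-07 m = 124.51 nm

124.51


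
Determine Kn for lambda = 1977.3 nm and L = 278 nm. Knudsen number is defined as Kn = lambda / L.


Knudsen number Kn = lambda / L
Kn = 1977.3 / 278
Kn = 7.1126

7.1126


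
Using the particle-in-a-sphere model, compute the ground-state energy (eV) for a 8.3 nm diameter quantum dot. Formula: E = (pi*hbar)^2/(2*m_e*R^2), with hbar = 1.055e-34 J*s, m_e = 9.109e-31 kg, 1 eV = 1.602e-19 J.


Radius R = 8.3/2 = 4.15 nm = 4.15e-09 m
E = (pi * 1.055e-34)^2 / (2 * 9.109e-31 * (4.15e-09)^2)
E(J) = 3.50113e-21
E = E(J) / 1.602e-19 = 0.0219 eV

0.0219


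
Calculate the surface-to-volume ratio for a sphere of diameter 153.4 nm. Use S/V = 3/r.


Radius r = 153.4/2 = 76.7 nm
S/V = 3 / r = 3 / 76.7
S/V = 0.0391 nm^-1

0.0391


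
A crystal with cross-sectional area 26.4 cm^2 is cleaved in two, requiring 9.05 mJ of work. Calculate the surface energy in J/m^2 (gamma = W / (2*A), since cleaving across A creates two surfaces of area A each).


Convert: A = 26.4 cm^2 = 0.00264 m^2, W = 9.05 mJ = 0.00905 J
Cleaving exposes two faces of area A, so total new surface = 2*A and gamma = W / (2*A)
gamma = 0.00905 / (2 * 0.00264)
gamma = 1.714 J/m^2

1.714


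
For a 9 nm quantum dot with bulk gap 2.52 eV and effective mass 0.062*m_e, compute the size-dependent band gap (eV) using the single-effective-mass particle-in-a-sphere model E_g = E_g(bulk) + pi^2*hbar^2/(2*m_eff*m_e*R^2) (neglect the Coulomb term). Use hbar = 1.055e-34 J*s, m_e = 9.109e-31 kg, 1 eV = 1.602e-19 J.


Radius R = 9/2 nm = 4.5e-09 m
Confinement energy dE = pi^2 * hbar^2 / (2 * m_eff * m_e * R^2)
dE = pi^2 * (1.055e-34)^2 / (2 * 0.062 * 9.109e-31 * (4.5e-09)^2) J, divided by 1.602e-19 J/eV
dE = 0.2998 eV
Total band gap = E_g(bulk) + dE = 2.52 + 0.2998 = 2.8198 eV

2.8198


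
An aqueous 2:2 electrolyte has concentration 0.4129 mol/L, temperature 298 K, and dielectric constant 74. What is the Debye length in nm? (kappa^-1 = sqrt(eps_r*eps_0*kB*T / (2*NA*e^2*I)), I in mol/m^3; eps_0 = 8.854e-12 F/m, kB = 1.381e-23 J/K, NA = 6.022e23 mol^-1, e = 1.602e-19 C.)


Ionic strength I = 0.4129 * 2^2 * 1000 = 1651.6 mol/m^3
kappa^-1 = sqrt(74 * 8.854e-12 * 1.381e-23 * 298 / (2 * 6.022e23 * (1.602e-19)^2 * 1651.6))
kappa^-1 = 0.23 nm

0.23


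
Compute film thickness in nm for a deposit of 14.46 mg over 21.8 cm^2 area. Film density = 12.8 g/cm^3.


Convert: m = 14.46 mg = 1.4460e-05 kg, A = 21.8 cm^2 = 2.1800e-03 m^2, rho = 12.8 g/cm^3 = 12800 kg/m^3
t = m / (A * rho)
t = 1.4460e-05 / (2.1800e-03 * 12800)
t = 5.1821e-07 m = 518.2 nm

518.2


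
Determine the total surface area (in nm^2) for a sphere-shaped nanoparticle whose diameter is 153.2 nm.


Radius r = 153.2/2 = 76.6 nm
Surface area SA = 4 * pi * r^2
SA = 4 * pi * (76.6)^2
SA = 73733.93 nm^2

73733.93


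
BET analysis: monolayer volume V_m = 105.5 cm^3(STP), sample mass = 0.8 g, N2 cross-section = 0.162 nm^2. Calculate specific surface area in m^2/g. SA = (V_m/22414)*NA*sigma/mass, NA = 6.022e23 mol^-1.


Number of moles in monolayer = V_m / 22414 = 105.5 / 22414 = 0.00470688
Number of molecules = moles * NA = 0.00470688 * 6.022e23
SA = molecules * sigma / mass
SA = (105.5 / 22414) * 6.022e23 * 0.162e-18 / 0.8
SA = 574.0 m^2/g

574.0


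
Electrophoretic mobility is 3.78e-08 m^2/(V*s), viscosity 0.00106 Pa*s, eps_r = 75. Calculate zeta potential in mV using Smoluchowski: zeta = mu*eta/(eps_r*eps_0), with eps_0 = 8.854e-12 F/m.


Smoluchowski equation: zeta = mu * eta / (eps_r * eps_0)
zeta = 3.78e-08 * 0.00106 / (75 * 8.854e-12)
zeta = 0.060339 V = 60.34 mV

60.34


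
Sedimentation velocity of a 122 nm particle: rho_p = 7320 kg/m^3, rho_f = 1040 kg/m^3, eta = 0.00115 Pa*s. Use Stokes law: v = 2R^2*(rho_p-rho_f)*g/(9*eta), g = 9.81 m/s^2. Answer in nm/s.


Radius R = 122/2 nm = 6.1e-08 m
Density difference = 7320 - 1040 = 6280 kg/m^3
v = 2 * R^2 * (rho_p - rho_f) * g / (9 * eta)
v = 2 * (6.1e-08)^2 * 6280 * 9.81 / (9 * 0.00115)
v = 4.42974e-08 m/s = 44.2974 nm/s

44.2974


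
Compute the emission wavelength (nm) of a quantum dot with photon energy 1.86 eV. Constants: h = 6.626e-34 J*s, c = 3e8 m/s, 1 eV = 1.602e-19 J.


Convert energy: E = 1.86 eV = 1.86 * 1.602e-19 = 2.97972e-19 J
lambda = h*c / E = 6.626e-34 * 3e8 / 2.97972e-19
lambda = 6.6711e-07 m = 667.1 nm

667.1


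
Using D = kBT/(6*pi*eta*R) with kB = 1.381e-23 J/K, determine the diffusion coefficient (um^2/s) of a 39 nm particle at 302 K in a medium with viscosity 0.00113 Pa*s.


Radius R = 39/2 = 19.5 nm = 1.95e-08 m
D = kB*T / (6*pi*eta*R)
D = 1.381e-23 * 302 / (6 * pi * 0.00113 * 1.95e-08)
D = 1.00412e-11 m^2/s = 10.041 um^2/s

10.041


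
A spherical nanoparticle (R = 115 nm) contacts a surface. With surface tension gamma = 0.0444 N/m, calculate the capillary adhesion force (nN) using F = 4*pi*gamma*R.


Convert radius: R = 115 nm = 1.15e-07 m
F = 4 * pi * gamma * R
F = 4 * pi * 0.0444 * 1.15e-07
F = 6.41639e-08 N = 64.1639 nN

64.1639


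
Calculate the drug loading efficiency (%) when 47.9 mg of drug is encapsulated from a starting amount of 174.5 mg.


Drug loading efficiency = (drug loaded / drug initial) * 100
DLE = 47.9 / 174.5 * 100
DLE = 0.2745 * 100
DLE = 27.45%

27.45


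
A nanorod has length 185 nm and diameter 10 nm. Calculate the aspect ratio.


Aspect ratio AR = length / diameter
AR = 185 / 10
AR = 18.5

18.5


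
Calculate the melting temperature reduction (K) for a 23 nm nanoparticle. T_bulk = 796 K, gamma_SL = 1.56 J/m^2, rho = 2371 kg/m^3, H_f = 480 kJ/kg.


Radius R = 23/2 = 11.5 nm = 1.15e-08 m
Convert H_f = 480 kJ/kg = 480000 J/kg
dT = 2 * gamma_SL * T_bulk / (rho * H_f * R)
dT = 2 * 1.56 * 796 / (2371 * 480000 * 1.15e-08)
dT = 189.8 K

189.8


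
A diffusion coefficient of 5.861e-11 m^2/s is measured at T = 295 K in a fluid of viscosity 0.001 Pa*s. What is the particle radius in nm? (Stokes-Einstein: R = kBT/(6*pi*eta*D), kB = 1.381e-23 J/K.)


Stokes-Einstein: R = kB*T / (6*pi*eta*D)
R = 1.381e-23 * 295 / (6 * pi * 0.001 * 5.861e-11)
R = 3.68759e-09 m = 3.69 nm

3.69


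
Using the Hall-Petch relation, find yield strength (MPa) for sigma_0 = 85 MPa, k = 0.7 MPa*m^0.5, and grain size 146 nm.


d = 146 nm = 1.46e-07 m
sqrt(d) = 0.0003820995
Hall-Petch contribution = k / sqrt(d) = 0.7 / 0.0003820995 = 1832.0 MPa
sigma = sigma_0 + k/sqrt(d) = 85 + 1832.0 = 1917.0 MPa

1917.0


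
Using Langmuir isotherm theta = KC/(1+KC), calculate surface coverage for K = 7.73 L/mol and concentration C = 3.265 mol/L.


Langmuir isotherm: theta = K*C / (1 + K*C)
K*C = 7.73 * 3.265 = 25.23845
theta = 25.23845 / (1 + 25.23845) = 25.23845 / 26.23845
theta = 0.9619

0.9619


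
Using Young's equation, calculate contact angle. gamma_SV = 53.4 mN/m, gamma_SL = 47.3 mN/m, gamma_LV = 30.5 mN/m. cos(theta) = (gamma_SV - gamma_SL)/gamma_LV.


cos(theta) = (gamma_SV - gamma_SL) / gamma_LV
cos(theta) = (53.4 - 47.3) / 30.5
cos(theta) = 0.2
theta = arccos(0.2) = 78.46 degrees

78.46


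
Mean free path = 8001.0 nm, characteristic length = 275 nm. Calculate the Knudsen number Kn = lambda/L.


Knudsen number Kn = lambda / L
Kn = 8001.0 / 275
Kn = 29.0945

29.0945


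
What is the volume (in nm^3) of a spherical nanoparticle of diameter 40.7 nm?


Radius r = 40.7/2 = 20.35 nm
Volume V = (4/3) * pi * r^3
V = (4/3) * pi * (20.35)^3
V = 35300.58 nm^3

35300.58


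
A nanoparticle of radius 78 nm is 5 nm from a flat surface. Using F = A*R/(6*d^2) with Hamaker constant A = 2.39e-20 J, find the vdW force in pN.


Convert to SI: R = 78 nm = 7.8e-08 m, d = 5 nm = 5e-09 m
F = A * R / (6 * d^2)
F = 2.39e-20 * 7.8e-08 / (6 * (5e-09)^2)
F = 1.2428e-11 N = 12.428 pN

12.428


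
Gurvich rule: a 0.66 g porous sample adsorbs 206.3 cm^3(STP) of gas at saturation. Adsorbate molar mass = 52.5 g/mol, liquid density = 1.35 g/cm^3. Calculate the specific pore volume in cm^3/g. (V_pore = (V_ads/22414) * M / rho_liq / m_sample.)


Moles adsorbed n = V_ads / 22414 = 206.3 / 22414 = 9.204069e-03 mol
Liquid volume V_liq = n * M / rho_liq = 9.204069e-03 * 52.5 / 1.35 = 0.35794 cm^3
Specific pore volume V_pore = V_liq / m_sample = 0.35794 / 0.66
V_pore = 0.5423 cm^3/g

0.5423


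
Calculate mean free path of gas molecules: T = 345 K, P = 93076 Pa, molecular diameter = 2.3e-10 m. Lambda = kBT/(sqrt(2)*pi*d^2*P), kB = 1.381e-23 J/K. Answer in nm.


Mean free path: lambda = kB*T / (sqrt(2) * pi * d^2 * P)
lambda = 1.381e-23 * 345 / (sqrt(2) * pi * (2.3e-10)^2 * 93076)
lambda = 2.17798e-07 m
lambda = 217.8 nm

217.8


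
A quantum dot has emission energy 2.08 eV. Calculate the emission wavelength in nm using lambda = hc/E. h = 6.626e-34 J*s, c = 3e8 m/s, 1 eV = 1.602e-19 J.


Convert energy: E = 2.08 eV = 2.08 * 1.602e-19 = 3.33216e-19 J
lambda = h*c / E = 6.626e-34 * 3e8 / 3.33216e-19
lambda = 5.9655e-07 m = 596.5 nm

596.5


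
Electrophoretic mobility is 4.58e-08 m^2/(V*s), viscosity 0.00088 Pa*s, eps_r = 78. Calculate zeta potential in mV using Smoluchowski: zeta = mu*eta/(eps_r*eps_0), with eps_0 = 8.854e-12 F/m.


Smoluchowski equation: zeta = mu * eta / (eps_r * eps_0)
zeta = 4.58e-08 * 0.00088 / (78 * 8.854e-12)
zeta = 0.05836 V = 58.36 mV

58.36


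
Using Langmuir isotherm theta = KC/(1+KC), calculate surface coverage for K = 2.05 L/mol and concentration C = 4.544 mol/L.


Langmuir isotherm: theta = K*C / (1 + K*C)
K*C = 2.05 * 4.544 = 9.3152
theta = 9.3152 / (1 + 9.3152) = 9.3152 / 10.3152
theta = 0.9031

0.9031


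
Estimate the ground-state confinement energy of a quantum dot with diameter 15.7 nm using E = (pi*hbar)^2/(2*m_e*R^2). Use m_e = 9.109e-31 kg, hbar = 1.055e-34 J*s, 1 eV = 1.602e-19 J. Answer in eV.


Radius R = 15.7/2 = 7.85 nm = 7.85e-09 m
E = (pi * 1.055e-34)^2 / (2 * 9.109e-31 * (7.85e-09)^2)
E(J) = 9.78509e-22
E = E(J) / 1.602e-19 = 0.0061 eV

0.0061


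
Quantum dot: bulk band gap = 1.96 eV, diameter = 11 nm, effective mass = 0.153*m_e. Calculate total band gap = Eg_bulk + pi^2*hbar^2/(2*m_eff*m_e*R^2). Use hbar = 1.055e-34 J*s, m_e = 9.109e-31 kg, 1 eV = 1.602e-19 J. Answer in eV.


Radius R = 11/2 nm = 5.5e-09 m
Confinement energy dE = pi^2 * hbar^2 / (2 * m_eff * m_e * R^2)
dE = pi^2 * (1.055e-34)^2 / (2 * 0.153 * 9.109e-31 * (5.5e-09)^2) J, divided by 1.602e-19 J/eV
dE = 0.0813 eV
Total band gap = E_g(bulk) + dE = 1.96 + 0.0813 = 2.0413 eV

2.0413


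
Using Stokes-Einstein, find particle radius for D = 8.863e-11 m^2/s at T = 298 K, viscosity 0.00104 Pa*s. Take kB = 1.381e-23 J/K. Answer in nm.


Stokes-Einstein: R = kB*T / (6*pi*eta*D)
R = 1.381e-23 * 298 / (6 * pi * 0.00104 * 8.863e-11)
R = 2.36862e-09 m = 2.37 nm

2.37


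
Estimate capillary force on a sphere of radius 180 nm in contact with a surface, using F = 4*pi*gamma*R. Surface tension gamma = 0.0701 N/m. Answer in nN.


Convert radius: R = 180 nm = 1.8e-07 m
F = 4 * pi * gamma * R
F = 4 * pi * 0.0701 * 1.8e-07
F = 1.58562e-07 N = 158.5625 nN

158.5625


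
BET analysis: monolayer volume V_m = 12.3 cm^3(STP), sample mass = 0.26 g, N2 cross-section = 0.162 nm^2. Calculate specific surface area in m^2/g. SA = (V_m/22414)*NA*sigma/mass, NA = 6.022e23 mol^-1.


Number of moles in monolayer = V_m / 22414 = 12.3 / 22414 = 0.00054876
Number of molecules = moles * NA = 0.00054876 * 6.022e23
SA = molecules * sigma / mass
SA = (12.3 / 22414) * 6.022e23 * 0.162e-18 / 0.26
SA = 205.9 m^2/g

205.9


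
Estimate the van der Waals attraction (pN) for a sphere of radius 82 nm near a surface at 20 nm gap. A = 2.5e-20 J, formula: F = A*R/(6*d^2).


Convert to SI: R = 82 nm = 8.2e-08 m, d = 20 nm = 2e-08 m
F = A * R / (6 * d^2)
F = 2.5e-20 * 8.2e-08 / (6 * (2e-08)^2)
F = 8.54167e-13 N = 0.854 pN

0.854


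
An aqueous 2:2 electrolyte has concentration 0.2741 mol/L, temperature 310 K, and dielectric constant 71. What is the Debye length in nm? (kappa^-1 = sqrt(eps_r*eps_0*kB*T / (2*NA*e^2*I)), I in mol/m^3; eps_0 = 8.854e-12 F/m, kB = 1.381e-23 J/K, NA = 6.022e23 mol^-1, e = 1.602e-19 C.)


Ionic strength I = 0.2741 * 2^2 * 1000 = 1096.4 mol/m^3
kappa^-1 = sqrt(71 * 8.854e-12 * 1.381e-23 * 310 / (2 * 6.022e23 * (1.602e-19)^2 * 1096.4))
kappa^-1 = 0.282 nm

0.282


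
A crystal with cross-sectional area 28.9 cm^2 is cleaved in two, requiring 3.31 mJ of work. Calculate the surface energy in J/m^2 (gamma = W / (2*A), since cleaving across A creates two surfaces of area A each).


Convert: A = 28.9 cm^2 = 0.00289 m^2, W = 3.31 mJ = 0.00331 J
Cleaving exposes two faces of area A, so total new surface = 2*A and gamma = W / (2*A)
gamma = 0.00331 / (2 * 0.00289)
gamma = 0.573 J/m^2

0.573


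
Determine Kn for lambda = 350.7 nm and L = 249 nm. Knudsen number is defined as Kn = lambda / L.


Knudsen number Kn = lambda / L
Kn = 350.7 / 249
Kn = 1.4084

1.4084


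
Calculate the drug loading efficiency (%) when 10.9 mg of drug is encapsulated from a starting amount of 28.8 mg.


Drug loading efficiency = (drug loaded / drug initial) * 100
DLE = 10.9 / 28.8 * 100
DLE = 0.3785 * 100
DLE = 37.85%

37.85


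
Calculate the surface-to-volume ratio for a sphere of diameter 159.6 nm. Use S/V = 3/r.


Radius r = 159.6/2 = 79.8 nm
S/V = 3 / r = 3 / 79.8
S/V = 0.0376 nm^-1

0.0376


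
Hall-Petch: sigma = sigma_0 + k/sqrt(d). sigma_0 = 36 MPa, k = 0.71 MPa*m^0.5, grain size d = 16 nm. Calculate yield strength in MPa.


d = 16 nm = 1.6e-08 m
sqrt(d) = 0.0001264911
Hall-Petch contribution = k / sqrt(d) = 0.71 / 0.0001264911 = 5613.0 MPa
sigma = sigma_0 + k/sqrt(d) = 36 + 5613.0 = 5649.0 MPa

5649.0


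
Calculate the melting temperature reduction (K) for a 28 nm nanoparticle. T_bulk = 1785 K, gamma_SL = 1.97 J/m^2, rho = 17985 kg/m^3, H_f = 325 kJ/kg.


Radius R = 28/2 = 14 nm = 1.4e-08 m
Convert H_f = 325 kJ/kg = 325000 J/kg
dT = 2 * gamma_SL * T_bulk / (rho * H_f * R)
dT = 2 * 1.97 * 1785 / (17985 * 325000 * 1.4e-08)
dT = 85.9 K

85.9


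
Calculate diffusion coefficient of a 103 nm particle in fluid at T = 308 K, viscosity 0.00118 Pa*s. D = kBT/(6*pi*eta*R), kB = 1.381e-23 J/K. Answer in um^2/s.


Radius R = 103/2 = 51.5 nm = 5.15e-08 m
D = kB*T / (6*pi*eta*R)
D = 1.381e-23 * 308 / (6 * pi * 0.00118 * 5.15e-08)
D = 3.71325e-12 m^2/s = 3.713 um^2/s

3.713


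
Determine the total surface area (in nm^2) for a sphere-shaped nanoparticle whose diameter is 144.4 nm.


Radius r = 144.4/2 = 72.2 nm
Surface area SA = 4 * pi * r^2
SA = 4 * pi * (72.2)^2
SA = 65506.48 nm^2

65506.48


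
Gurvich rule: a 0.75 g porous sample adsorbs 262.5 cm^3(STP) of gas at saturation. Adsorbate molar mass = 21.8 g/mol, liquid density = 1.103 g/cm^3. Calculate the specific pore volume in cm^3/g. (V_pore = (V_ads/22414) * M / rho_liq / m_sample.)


Moles adsorbed n = V_ads / 22414 = 262.5 / 22414 = 1.171143e-02 mol
Liquid volume V_liq = n * M / rho_liq = 1.171143e-02 * 21.8 / 1.103 = 0.23147 cm^3
Specific pore volume V_pore = V_liq / m_sample = 0.23147 / 0.75
V_pore = 0.3086 cm^3/g

0.3086


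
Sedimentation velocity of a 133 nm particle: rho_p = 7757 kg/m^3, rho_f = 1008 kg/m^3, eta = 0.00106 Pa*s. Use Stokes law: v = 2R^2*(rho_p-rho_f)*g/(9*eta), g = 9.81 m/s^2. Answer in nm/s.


Radius R = 133/2 nm = 6.65e-08 m
Density difference = 7757 - 1008 = 6749 kg/m^3
v = 2 * R^2 * (rho_p - rho_f) * g / (9 * eta)
v = 2 * (6.65e-08)^2 * 6749 * 9.81 / (9 * 0.00106)
v = 6.13809e-08 m/s = 61.3809 nm/s

61.3809


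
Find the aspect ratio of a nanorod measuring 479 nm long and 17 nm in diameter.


Aspect ratio AR = length / diameter
AR = 479 / 17
AR = 28.18

28.18


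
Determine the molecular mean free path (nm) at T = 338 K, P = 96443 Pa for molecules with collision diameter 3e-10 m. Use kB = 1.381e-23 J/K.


Mean free path: lambda = kB*T / (sqrt(2) * pi * d^2 * P)
lambda = 1.381e-23 * 338 / (sqrt(2) * pi * (3e-10)^2 * 96443)
lambda = 1.21041e-07 m
lambda = 121.04 nm

121.04


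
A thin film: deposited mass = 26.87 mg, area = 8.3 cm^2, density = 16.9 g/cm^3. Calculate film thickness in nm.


Convert: m = 26.87 mg = 2.6870e-05 kg, A = 8.3 cm^2 = 8.3000e-04 m^2, rho = 16.9 g/cm^3 = 16900 kg/m^3
t = m / (A * rho)
t = 2.6870e-05 / (8.3000e-04 * 16900)
t = 1.9156e-06 m = 1915.6 nm

1915.6


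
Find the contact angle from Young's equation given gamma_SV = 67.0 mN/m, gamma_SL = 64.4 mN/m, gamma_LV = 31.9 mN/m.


cos(theta) = (gamma_SV - gamma_SL) / gamma_LV
cos(theta) = (67.0 - 64.4) / 31.9
cos(theta) = 0.081505
theta = arccos(0.081505) = 85.32 degrees

85.32


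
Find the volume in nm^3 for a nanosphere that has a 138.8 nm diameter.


Radius r = 138.8/2 = 69.4 nm
Volume V = (4/3) * pi * r^3
V = (4/3) * pi * (69.4)^3
V = 1400125.68 nm^3

1400125.68


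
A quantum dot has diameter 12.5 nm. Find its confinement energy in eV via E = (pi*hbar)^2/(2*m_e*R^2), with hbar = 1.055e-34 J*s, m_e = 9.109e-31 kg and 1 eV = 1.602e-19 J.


Radius R = 12.5/2 = 6.25 nm = 6.25e-09 m
E = (pi * 1.055e-34)^2 / (2 * 9.109e-31 * (6.25e-09)^2)
E(J) = 1.54363e-21
E = E(J) / 1.602e-19 = 0.0096 eV

0.0096


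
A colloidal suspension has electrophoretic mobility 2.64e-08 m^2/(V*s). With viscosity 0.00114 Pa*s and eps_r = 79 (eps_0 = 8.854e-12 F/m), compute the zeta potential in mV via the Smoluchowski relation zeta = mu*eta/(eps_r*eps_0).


Smoluchowski equation: zeta = mu * eta / (eps_r * eps_0)
zeta = 2.64e-08 * 0.00114 / (79 * 8.854e-12)
zeta = 0.043027 V = 43.03 mV

43.03


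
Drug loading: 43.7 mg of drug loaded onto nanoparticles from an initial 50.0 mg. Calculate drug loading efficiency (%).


Drug loading efficiency = (drug loaded / drug initial) * 100
DLE = 43.7 / 50.0 * 100
DLE = 0.874 * 100
DLE = 87.4%

87.4


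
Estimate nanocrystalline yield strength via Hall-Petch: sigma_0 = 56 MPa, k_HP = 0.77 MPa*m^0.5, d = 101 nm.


d = 101 nm = 1.01e-07 m
sqrt(d) = 0.000317805
Hall-Petch contribution = k / sqrt(d) = 0.77 / 0.000317805 = 2422.9 MPa
sigma = sigma_0 + k/sqrt(d) = 56 + 2422.9 = 2478.9 MPa

2478.9


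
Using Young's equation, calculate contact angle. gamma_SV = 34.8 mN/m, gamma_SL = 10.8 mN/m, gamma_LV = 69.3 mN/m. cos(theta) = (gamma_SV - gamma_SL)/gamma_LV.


cos(theta) = (gamma_SV - gamma_SL) / gamma_LV
cos(theta) = (34.8 - 10.8) / 69.3
cos(theta) = 0.34632
theta = arccos(0.34632) = 69.74 degrees

69.74


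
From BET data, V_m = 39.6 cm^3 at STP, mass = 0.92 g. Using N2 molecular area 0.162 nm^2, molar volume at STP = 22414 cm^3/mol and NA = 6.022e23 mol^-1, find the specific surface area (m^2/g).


Number of moles in monolayer = V_m / 22414 = 39.6 / 22414 = 0.00176675
Number of molecules = moles * NA = 0.00176675 * 6.022e23
SA = molecules * sigma / mass
SA = (39.6 / 22414) * 6.022e23 * 0.162e-18 / 0.92
SA = 187.3 m^2/g

187.3


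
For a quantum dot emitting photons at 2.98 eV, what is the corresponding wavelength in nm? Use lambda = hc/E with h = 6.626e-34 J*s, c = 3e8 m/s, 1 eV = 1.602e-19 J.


Convert energy: E = 2.98 eV = 2.98 * 1.602e-19 = 4.77396e-19 J
lambda = h*c / E = 6.626e-34 * 3e8 / 4.77396e-19
lambda = 4.16384e-07 m = 416.4 nm

416.4


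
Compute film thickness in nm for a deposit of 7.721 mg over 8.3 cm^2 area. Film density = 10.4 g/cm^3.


Convert: m = 7.721 mg = 7.7210e-06 kg, A = 8.3 cm^2 = 8.3000e-04 m^2, rho = 10.4 g/cm^3 = 10400 kg/m^3
t = m / (A * rho)
t = 7.7210e-06 / (8.3000e-04 * 10400)
t = 8.9446e-07 m = 894.5 nm

894.5


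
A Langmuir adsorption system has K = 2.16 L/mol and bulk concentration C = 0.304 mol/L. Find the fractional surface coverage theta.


Langmuir isotherm: theta = K*C / (1 + K*C)
K*C = 2.16 * 0.304 = 0.65664
theta = 0.65664 / (1 + 0.65664) = 0.65664 / 1.65664
theta = 0.3964

0.3964


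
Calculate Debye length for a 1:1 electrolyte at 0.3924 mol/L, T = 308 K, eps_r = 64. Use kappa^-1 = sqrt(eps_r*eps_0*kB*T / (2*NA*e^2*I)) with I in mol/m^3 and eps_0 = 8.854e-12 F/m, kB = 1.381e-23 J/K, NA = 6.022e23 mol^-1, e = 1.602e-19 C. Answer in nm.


Ionic strength I = 0.3924 * 1^2 * 1000 = 392.4 mol/m^3
kappa^-1 = sqrt(64 * 8.854e-12 * 1.381e-23 * 308 / (2 * 6.022e23 * (1.602e-19)^2 * 392.4))
kappa^-1 = 0.446 nm

0.446


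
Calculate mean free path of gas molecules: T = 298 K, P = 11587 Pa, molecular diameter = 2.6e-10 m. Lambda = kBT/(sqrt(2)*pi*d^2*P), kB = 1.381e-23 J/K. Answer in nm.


Mean free path: lambda = kB*T / (sqrt(2) * pi * d^2 * P)
lambda = 1.381e-23 * 298 / (sqrt(2) * pi * (2.6e-10)^2 * 11587)
lambda = 1.18257e-06 m
lambda = 1182.57 nm

1182.57


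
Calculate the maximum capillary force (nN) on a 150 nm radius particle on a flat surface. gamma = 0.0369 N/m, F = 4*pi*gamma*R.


Convert radius: R = 150 nm = 1.5e-07 m
F = 4 * pi * gamma * R
F = 4 * pi * 0.0369 * 1.5e-07
F = 6.95549e-08 N = 69.5549 nN

69.5549


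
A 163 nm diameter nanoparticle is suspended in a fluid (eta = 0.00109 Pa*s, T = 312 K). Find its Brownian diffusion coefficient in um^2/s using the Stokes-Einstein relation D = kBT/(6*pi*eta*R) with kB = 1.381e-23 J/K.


Radius R = 163/2 = 81.5 nm = 8.15e-08 m
D = kB*T / (6*pi*eta*R)
D = 1.381e-23 * 312 / (6 * pi * 0.00109 * 8.15e-08)
D = 2.57314e-12 m^2/s = 2.573 um^2/s

2.573


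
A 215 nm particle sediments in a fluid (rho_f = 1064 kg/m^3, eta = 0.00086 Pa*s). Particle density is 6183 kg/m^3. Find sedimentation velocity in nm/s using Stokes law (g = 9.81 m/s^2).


Radius R = 215/2 nm = 1.075e-07 m
Density difference = 6183 - 1064 = 5119 kg/m^3
v = 2 * R^2 * (rho_p - rho_f) * g / (9 * eta)
v = 2 * (1.075e-07)^2 * 5119 * 9.81 / (9 * 0.00086)
v = 1.49955e-07 m/s = 149.9547 nm/s

149.9547


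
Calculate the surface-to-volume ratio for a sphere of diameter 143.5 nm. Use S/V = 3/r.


Radius r = 143.5/2 = 71.75 nm
S/V = 3 / r = 3 / 71.75
S/V = 0.0418 nm^-1

0.0418


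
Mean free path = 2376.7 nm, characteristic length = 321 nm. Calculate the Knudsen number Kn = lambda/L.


Knudsen number Kn = lambda / L
Kn = 2376.7 / 321
Kn = 7.404

7.404


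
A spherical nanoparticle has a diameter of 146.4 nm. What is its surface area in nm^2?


Radius r = 146.4/2 = 73.2 nm
Surface area SA = 4 * pi * r^2
SA = 4 * pi * (73.2)^2
SA = 67333.63 nm^2

67333.63


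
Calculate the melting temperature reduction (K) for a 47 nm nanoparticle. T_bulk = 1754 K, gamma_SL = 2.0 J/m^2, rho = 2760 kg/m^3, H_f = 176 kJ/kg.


Radius R = 47/2 = 23.5 nm = 2.35e-08 m
Convert H_f = 176 kJ/kg = 176000 J/kg
dT = 2 * gamma_SL * T_bulk / (rho * H_f * R)
dT = 2 * 2.0 * 1754 / (2760 * 176000 * 2.35e-08)
dT = 614.6 K

614.6


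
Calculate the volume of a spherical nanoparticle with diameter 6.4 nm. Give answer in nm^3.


Radius r = 6.4/2 = 3.2 nm
Volume V = (4/3) * pi * r^3
V = (4/3) * pi * (3.2)^3
V = 137.26 nm^3

137.26


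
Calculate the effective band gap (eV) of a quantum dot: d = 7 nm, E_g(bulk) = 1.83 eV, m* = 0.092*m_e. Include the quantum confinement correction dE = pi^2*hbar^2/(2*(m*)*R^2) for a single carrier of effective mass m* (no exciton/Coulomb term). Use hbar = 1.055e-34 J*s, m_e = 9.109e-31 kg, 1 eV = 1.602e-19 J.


Radius R = 7/2 nm = 3.5e-09 m
Confinement energy dE = pi^2 * hbar^2 / (2 * m_eff * m_e * R^2)
dE = pi^2 * (1.055e-34)^2 / (2 * 0.092 * 9.109e-31 * (3.5e-09)^2) J, divided by 1.602e-19 J/eV
dE = 0.334 eV
Total band gap = E_g(bulk) + dE = 1.83 + 0.334 = 2.164 eV

2.164


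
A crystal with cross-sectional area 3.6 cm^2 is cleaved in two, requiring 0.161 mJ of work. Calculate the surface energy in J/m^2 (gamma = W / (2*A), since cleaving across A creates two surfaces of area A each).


Convert: A = 3.6 cm^2 = 0.00036 m^2, W = 0.161 mJ = 0.000161 J
Cleaving exposes two faces of area A, so total new surface = 2*A and gamma = W / (2*A)
gamma = 0.000161 / (2 * 0.00036)
gamma = 0.224 J/m^2

0.224


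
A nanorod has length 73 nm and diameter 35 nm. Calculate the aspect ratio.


Aspect ratio AR = length / diameter
AR = 73 / 35
AR = 2.09

2.09


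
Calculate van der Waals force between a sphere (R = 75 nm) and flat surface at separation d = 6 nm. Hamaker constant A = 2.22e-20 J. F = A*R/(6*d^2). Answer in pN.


Convert to SI: R = 75 nm = 7.5e-08 m, d = 6 nm = 6e-09 m
F = A * R / (6 * d^2)
F = 2.22e-20 * 7.5e-08 / (6 * (6e-09)^2)
F = 7.70833e-12 N = 7.708 pN

7.708


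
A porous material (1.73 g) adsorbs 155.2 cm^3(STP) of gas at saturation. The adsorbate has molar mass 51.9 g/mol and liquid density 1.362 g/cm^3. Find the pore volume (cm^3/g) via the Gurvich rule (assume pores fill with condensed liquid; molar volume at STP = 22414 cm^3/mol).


Moles adsorbed n = V_ads / 22414 = 155.2 / 22414 = 6.924244e-03 mol
Liquid volume V_liq = n * M / rho_liq = 6.924244e-03 * 51.9 / 1.362 = 0.26385 cm^3
Specific pore volume V_pore = V_liq / m_sample = 0.26385 / 1.73
V_pore = 0.1525 cm^3/g

0.1525


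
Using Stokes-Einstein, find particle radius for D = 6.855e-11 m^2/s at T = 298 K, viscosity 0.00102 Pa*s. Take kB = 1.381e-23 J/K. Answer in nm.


Stokes-Einstein: R = kB*T / (6*pi*eta*D)
R = 1.381e-23 * 298 / (6 * pi * 0.00102 * 6.855e-11)
R = 3.12249e-09 m = 3.12 nm

3.12


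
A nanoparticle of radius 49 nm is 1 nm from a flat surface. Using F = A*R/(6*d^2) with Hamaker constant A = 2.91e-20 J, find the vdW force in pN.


Convert to SI: R = 49 nm = 4.9e-08 m, d = 1 nm = 1e-09 m
F = A * R / (6 * d^2)
F = 2.91e-20 * 4.9e-08 / (6 * (1e-09)^2)
F = 2.3765e-10 N = 237.65 pN

237.65


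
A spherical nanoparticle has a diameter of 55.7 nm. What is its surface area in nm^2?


Radius r = 55.7/2 = 27.85 nm
Surface area SA = 4 * pi * r^2
SA = 4 * pi * (27.85)^2
SA = 9746.76 nm^2

9746.76


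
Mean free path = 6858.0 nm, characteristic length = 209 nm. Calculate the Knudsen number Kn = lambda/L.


Knudsen number Kn = lambda / L
Kn = 6858.0 / 209
Kn = 32.8134

32.8134


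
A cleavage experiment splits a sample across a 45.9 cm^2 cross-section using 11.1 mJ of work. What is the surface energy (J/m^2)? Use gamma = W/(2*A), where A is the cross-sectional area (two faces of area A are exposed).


Convert: A = 45.9 cm^2 = 0.00459 m^2, W = 11.1 mJ = 0.0111 J
Cleaving exposes two faces of area A, so total new surface = 2*A and gamma = W / (2*A)
gamma = 0.0111 / (2 * 0.00459)
gamma = 1.209 J/m^2

1.209


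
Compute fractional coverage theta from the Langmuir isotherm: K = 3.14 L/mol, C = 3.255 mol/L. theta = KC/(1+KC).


Langmuir isotherm: theta = K*C / (1 + K*C)
K*C = 3.14 * 3.255 = 10.2207
theta = 10.2207 / (1 + 10.2207) = 10.2207 / 11.2207
theta = 0.9109

0.9109


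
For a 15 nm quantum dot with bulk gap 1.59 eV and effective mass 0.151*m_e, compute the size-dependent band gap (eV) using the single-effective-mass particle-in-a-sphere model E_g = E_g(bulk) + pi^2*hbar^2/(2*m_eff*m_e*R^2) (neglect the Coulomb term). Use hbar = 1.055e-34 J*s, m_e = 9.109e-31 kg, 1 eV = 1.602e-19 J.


Radius R = 15/2 nm = 7.5e-09 m
Confinement energy dE = pi^2 * hbar^2 / (2 * m_eff * m_e * R^2)
dE = pi^2 * (1.055e-34)^2 / (2 * 0.151 * 9.109e-31 * (7.5e-09)^2) J, divided by 1.602e-19 J/eV
dE = 0.0443 eV
Total band gap = E_g(bulk) + dE = 1.59 + 0.0443 = 1.6343 eV

1.6343


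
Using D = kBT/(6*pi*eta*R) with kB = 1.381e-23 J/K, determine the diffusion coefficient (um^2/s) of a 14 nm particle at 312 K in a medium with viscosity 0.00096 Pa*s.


Radius R = 14/2 = 7 nm = 7e-09 m
D = kB*T / (6*pi*eta*R)
D = 1.381e-23 * 312 / (6 * pi * 0.00096 * 7e-09)
D = 3.40156e-11 m^2/s = 34.016 um^2/s

34.016


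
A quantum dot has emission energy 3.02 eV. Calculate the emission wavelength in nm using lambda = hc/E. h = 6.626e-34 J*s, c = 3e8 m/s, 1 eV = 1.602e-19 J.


Convert energy: E = 3.02 eV = 3.02 * 1.602e-19 = 4.83804e-19 J
lambda = h*c / E = 6.626e-34 * 3e8 / 4.83804e-19
lambda = 4.10869e-07 m = 410.9 nm

410.9


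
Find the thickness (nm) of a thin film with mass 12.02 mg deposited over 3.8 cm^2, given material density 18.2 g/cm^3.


Convert: m = 12.02 mg = 1.2020e-05 kg, A = 3.8 cm^2 = 3.8000e-04 m^2, rho = 18.2 g/cm^3 = 18200 kg/m^3
t = m / (A * rho)
t = 1.2020e-05 / (3.8000e-04 * 18200)
t = 1.7380e-06 m = 1738.0 nm

1738.0


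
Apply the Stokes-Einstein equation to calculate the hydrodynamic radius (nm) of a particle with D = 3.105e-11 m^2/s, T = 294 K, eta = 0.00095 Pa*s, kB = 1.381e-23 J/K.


Stokes-Einstein: R = kB*T / (6*pi*eta*D)
R = 1.381e-23 * 294 / (6 * pi * 0.00095 * 3.105e-11)
R = 7.30222e-09 m = 7.3 nm

7.3


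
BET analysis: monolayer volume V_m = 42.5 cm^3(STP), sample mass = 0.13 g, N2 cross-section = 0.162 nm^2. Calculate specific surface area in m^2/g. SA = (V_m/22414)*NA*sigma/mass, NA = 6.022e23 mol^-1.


Number of moles in monolayer = V_m / 22414 = 42.5 / 22414 = 0.00189614
Number of molecules = moles * NA = 0.00189614 * 6.022e23
SA = molecules * sigma / mass
SA = (42.5 / 22414) * 6.022e23 * 0.162e-18 / 0.13
SA = 1422.9 m^2/g

1422.9


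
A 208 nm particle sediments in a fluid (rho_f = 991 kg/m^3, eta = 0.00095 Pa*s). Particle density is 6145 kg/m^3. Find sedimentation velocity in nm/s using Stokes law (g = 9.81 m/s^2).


Radius R = 208/2 nm = 1.04e-07 m
Density difference = 6145 - 991 = 5154 kg/m^3
v = 2 * R^2 * (rho_p - rho_f) * g / (9 * eta)
v = 2 * (1.04e-07)^2 * 5154 * 9.81 / (9 * 0.00095)
v = 1.27922e-07 m/s = 127.9216 nm/s

127.9216


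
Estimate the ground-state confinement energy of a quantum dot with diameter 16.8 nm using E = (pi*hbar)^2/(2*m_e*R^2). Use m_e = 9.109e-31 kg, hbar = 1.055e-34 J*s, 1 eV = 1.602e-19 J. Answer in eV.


Radius R = 16.8/2 = 8.4 nm = 8.4e-09 m
E = (pi * 1.055e-34)^2 / (2 * 9.109e-31 * (8.4e-09)^2)
E(J) = 8.54566e-22
E = E(J) / 1.602e-19 = 0.0053 eV

0.0053


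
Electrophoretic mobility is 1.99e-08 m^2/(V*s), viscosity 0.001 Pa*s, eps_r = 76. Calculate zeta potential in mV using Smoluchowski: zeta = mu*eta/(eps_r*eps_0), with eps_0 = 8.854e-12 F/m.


Smoluchowski equation: zeta = mu * eta / (eps_r * eps_0)
zeta = 1.99e-08 * 0.001 / (76 * 8.854e-12)
zeta = 0.029573 V = 29.57 mV

29.57


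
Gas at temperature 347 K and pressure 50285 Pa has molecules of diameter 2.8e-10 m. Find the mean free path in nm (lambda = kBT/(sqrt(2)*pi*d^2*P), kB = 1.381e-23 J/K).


Mean free path: lambda = kB*T / (sqrt(2) * pi * d^2 * P)
lambda = 1.381e-23 * 347 / (sqrt(2) * pi * (2.8e-10)^2 * 50285)
lambda = 2.73592e-07 m
lambda = 273.59 nm

273.59


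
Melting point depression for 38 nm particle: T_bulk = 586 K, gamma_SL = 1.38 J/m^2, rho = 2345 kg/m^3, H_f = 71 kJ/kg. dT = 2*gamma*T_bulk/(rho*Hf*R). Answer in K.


Radius R = 38/2 = 19 nm = 1.9e-08 m
Convert H_f = 71 kJ/kg = 71000 J/kg
dT = 2 * gamma_SL * T_bulk / (rho * H_f * R)
dT = 2 * 1.38 * 586 / (2345 * 71000 * 1.9e-08)
dT = 511.3 K

511.3


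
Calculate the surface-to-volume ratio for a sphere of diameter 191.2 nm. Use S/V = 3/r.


Radius r = 191.2/2 = 95.6 nm
S/V = 3 / r = 3 / 95.6
S/V = 0.0314 nm^-1

0.0314


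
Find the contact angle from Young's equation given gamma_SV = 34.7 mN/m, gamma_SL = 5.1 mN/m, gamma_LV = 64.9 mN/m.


cos(theta) = (gamma_SV - gamma_SL) / gamma_LV
cos(theta) = (34.7 - 5.1) / 64.9
cos(theta) = 0.456086
theta = arccos(0.456086) = 62.87 degrees

62.87


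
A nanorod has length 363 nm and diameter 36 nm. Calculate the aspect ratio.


Aspect ratio AR = length / diameter
AR = 363 / 36
AR = 10.08

10.08


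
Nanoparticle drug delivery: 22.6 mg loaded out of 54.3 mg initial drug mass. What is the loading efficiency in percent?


Drug loading efficiency = (drug loaded / drug initial) * 100
DLE = 22.6 / 54.3 * 100
DLE = 0.4162 * 100
DLE = 41.62%

41.62


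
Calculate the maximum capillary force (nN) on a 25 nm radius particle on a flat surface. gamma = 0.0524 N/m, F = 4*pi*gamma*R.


Convert radius: R = 25 nm = 2.5e-08 m
F = 4 * pi * gamma * R
F = 4 * pi * 0.0524 * 2.5e-08
F = 1.64619e-08 N = 16.4619 nN

16.4619


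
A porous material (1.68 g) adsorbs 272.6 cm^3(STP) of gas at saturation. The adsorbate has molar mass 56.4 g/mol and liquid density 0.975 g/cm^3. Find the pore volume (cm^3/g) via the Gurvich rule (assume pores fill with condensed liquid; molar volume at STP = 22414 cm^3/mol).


Moles adsorbed n = V_ads / 22414 = 272.6 / 22414 = 1.216204e-02 mol
Liquid volume V_liq = n * M / rho_liq = 1.216204e-02 * 56.4 / 0.975 = 0.70353 cm^3
Specific pore volume V_pore = V_liq / m_sample = 0.70353 / 1.68
V_pore = 0.4188 cm^3/g

0.4188


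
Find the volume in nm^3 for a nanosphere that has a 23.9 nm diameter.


Radius r = 23.9/2 = 11.95 nm
Volume V = (4/3) * pi * r^3
V = (4/3) * pi * (11.95)^3
V = 7148.13 nm^3

7148.13


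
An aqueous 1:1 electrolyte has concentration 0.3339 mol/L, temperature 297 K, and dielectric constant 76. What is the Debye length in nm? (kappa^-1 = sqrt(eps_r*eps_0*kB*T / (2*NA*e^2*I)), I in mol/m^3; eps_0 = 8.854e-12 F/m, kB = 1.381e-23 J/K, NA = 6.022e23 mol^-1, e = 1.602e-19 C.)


Ionic strength I = 0.3339 * 1^2 * 1000 = 333.9 mol/m^3
kappa^-1 = sqrt(76 * 8.854e-12 * 1.381e-23 * 297 / (2 * 6.022e23 * (1.602e-19)^2 * 333.9))
kappa^-1 = 0.517 nm

0.517


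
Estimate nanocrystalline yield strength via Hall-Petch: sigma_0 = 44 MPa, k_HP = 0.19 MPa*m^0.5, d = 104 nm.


d = 104 nm = 1.04e-07 m
sqrt(d) = 0.0003224903
Hall-Petch contribution = k / sqrt(d) = 0.19 / 0.0003224903 = 589.2 MPa
sigma = sigma_0 + k/sqrt(d) = 44 + 589.2 = 633.2 MPa

633.2


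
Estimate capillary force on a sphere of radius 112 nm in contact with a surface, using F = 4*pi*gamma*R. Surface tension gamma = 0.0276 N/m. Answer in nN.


Convert radius: R = 112 nm = 1.12e-07 m
F = 4 * pi * gamma * R
F = 4 * pi * 0.0276 * 1.12e-07
F = 3.88452e-08 N = 38.8452 nN

38.8452


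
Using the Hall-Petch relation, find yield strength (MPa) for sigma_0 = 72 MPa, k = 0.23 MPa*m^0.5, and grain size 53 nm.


d = 53 nm = 5.3e-08 m
sqrt(d) = 0.0002302173
Hall-Petch contribution = k / sqrt(d) = 0.23 / 0.0002302173 = 999.1 MPa
sigma = sigma_0 + k/sqrt(d) = 72 + 999.1 = 1071.1 MPa

1071.1


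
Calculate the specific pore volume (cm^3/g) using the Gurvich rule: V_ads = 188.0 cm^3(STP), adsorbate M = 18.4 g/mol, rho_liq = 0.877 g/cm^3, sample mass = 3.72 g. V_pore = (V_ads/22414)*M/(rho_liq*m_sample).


Moles adsorbed n = V_ads / 22414 = 188.0 / 22414 = 8.387615e-03 mol
Liquid volume V_liq = n * M / rho_liq = 8.387615e-03 * 18.4 / 0.877 = 0.17598 cm^3
Specific pore volume V_pore = V_liq / m_sample = 0.17598 / 3.72
V_pore = 0.0473 cm^3/g

0.0473


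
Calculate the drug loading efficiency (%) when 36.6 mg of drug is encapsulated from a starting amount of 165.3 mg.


Drug loading efficiency = (drug loaded / drug initial) * 100
DLE = 36.6 / 165.3 * 100
DLE = 0.2214 * 100
DLE = 22.14%

22.14


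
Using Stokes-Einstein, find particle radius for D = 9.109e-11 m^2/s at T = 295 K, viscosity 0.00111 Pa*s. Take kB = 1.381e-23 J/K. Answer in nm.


Stokes-Einstein: R = kB*T / (6*pi*eta*D)
R = 1.381e-23 * 295 / (6 * pi * 0.00111 * 9.109e-11)
R = 2.13757e-09 m = 2.14 nm

2.14


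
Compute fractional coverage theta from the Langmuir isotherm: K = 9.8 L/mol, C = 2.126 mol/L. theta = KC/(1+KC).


Langmuir isotherm: theta = K*C / (1 + K*C)
K*C = 9.8 * 2.126 = 20.8348
theta = 20.8348 / (1 + 20.8348) = 20.8348 / 21.8348
theta = 0.9542

0.9542


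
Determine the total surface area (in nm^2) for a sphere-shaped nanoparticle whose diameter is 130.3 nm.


Radius r = 130.3/2 = 65.15 nm
Surface area SA = 4 * pi * r^2
SA = 4 * pi * (65.15)^2
SA = 53338.24 nm^2

53338.24


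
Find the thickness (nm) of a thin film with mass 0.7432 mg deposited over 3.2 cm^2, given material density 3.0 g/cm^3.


Convert: m = 0.7432 mg = 7.4320e-07 kg, A = 3.2 cm^2 = 3.2000e-04 m^2, rho = 3.0 g/cm^3 = 3000 kg/m^3
t = m / (A * rho)
t = 7.4320e-07 / (3.2000e-04 * 3000)
t = 7.7417e-07 m = 774.2 nm

774.2


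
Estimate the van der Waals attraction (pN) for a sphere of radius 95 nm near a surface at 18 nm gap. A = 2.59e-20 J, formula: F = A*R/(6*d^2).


Convert to SI: R = 95 nm = 9.5e-08 m, d = 18 nm = 1.8e-08 m
F = A * R / (6 * d^2)
F = 2.59e-20 * 9.5e-08 / (6 * (1.8e-08)^2)
F = 1.26569e-12 N = 1.266 pN

1.266


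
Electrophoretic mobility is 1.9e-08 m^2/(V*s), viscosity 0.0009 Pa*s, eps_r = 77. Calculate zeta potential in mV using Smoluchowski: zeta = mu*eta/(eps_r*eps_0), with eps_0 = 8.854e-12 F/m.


Smoluchowski equation: zeta = mu * eta / (eps_r * eps_0)
zeta = 1.9e-08 * 0.0009 / (77 * 8.854e-12)
zeta = 0.025082 V = 25.08 mV

25.08


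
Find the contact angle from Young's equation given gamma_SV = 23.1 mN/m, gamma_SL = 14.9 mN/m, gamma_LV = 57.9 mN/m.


cos(theta) = (gamma_SV - gamma_SL) / gamma_LV
cos(theta) = (23.1 - 14.9) / 57.9
cos(theta) = 0.141623
theta = arccos(0.141623) = 81.86 degrees

81.86


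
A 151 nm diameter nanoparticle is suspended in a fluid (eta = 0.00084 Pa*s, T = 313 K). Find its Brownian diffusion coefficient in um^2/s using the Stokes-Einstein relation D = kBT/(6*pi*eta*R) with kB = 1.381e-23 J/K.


Radius R = 151/2 = 75.5 nm = 7.55e-08 m
D = kB*T / (6*pi*eta*R)
D = 1.381e-23 * 313 / (6 * pi * 0.00084 * 7.55e-08)
D = 3.61585e-12 m^2/s = 3.616 um^2/s

3.616


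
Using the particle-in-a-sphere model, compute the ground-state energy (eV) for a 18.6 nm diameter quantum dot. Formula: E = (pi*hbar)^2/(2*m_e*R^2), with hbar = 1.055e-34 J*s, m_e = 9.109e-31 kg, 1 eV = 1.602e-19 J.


Radius R = 18.6/2 = 9.3 nm = 9.3e-09 m
E = (pi * 1.055e-34)^2 / (2 * 9.109e-31 * (9.3e-09)^2)
E(J) = 6.97169e-22
E = E(J) / 1.602e-19 = 0.0044 eV

0.0044


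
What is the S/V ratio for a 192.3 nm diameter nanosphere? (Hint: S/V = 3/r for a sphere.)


Radius r = 192.3/2 = 96.15 nm
S/V = 3 / r = 3 / 96.15
S/V = 0.0312 nm^-1

0.0312


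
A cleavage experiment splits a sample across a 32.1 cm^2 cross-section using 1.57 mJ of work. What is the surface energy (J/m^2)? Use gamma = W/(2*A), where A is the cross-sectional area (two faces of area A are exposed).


Convert: A = 32.1 cm^2 = 0.00321 m^2, W = 1.57 mJ = 0.00157 J
Cleaving exposes two faces of area A, so total new surface = 2*A and gamma = W / (2*A)
gamma = 0.00157 / (2 * 0.00321)
gamma = 0.245 J/m^2

0.245
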